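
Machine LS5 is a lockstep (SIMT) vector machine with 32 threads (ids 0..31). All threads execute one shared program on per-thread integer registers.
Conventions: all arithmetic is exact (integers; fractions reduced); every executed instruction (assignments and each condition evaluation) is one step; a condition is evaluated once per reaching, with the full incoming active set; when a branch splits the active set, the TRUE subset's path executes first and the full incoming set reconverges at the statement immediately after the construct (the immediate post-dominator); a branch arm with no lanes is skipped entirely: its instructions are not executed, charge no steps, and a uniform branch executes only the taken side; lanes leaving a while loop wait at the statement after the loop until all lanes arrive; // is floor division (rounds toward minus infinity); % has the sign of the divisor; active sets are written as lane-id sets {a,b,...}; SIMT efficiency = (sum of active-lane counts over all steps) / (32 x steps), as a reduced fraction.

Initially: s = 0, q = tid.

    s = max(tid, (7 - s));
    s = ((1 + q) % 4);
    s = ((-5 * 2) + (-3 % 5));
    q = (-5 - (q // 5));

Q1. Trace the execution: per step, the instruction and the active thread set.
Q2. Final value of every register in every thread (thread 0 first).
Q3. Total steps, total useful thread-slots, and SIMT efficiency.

step 0: s <- max(tid, (7 - s))       {0,1,2,3,4,5,6,7,8,9,10,11,12,13,14,15,16,17,18,19,20,21,22,23,24,25,26,27,28,29,30,31}
step 1: s <- ((1 + q) % 4)           {0,1,2,3,4,5,6,7,8,9,10,11,12,13,14,15,16,17,18,19,20,21,22,23,24,25,26,27,28,29,30,31}
step 2: s <- ((-5 * 2) + (-3 % 5))   {0,1,2,3,4,5,6,7,8,9,10,11,12,13,14,15,16,17,18,19,20,21,22,23,24,25,26,27,28,29,30,31}
step 3: q <- (-5 - (q // 5))         {0,1,2,3,4,5,6,7,8,9,10,11,12,13,14,15,16,17,18,19,20,21,22,23,24,25,26,27,28,29,30,31}

Answer: 4 steps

s: -8,-8,-8,-8,-8,-8,-8,-8,-8,-8,-8,-8,-8,-8,-8,-8,-8,-8,-8,-8,-8,-8,-8,-8,-8,-8,-8,-8,-8,-8,-8,-8
q: -5,-5,-5,-5,-5,-6,-6,-6,-6,-6,-7,-7,-7,-7,-7,-8,-8,-8,-8,-8,-9,-9,-9,-9,-9,-10,-10,-10,-10,-10,-11,-11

steps = 4; useful = 128; efficiency = 128/128 = 1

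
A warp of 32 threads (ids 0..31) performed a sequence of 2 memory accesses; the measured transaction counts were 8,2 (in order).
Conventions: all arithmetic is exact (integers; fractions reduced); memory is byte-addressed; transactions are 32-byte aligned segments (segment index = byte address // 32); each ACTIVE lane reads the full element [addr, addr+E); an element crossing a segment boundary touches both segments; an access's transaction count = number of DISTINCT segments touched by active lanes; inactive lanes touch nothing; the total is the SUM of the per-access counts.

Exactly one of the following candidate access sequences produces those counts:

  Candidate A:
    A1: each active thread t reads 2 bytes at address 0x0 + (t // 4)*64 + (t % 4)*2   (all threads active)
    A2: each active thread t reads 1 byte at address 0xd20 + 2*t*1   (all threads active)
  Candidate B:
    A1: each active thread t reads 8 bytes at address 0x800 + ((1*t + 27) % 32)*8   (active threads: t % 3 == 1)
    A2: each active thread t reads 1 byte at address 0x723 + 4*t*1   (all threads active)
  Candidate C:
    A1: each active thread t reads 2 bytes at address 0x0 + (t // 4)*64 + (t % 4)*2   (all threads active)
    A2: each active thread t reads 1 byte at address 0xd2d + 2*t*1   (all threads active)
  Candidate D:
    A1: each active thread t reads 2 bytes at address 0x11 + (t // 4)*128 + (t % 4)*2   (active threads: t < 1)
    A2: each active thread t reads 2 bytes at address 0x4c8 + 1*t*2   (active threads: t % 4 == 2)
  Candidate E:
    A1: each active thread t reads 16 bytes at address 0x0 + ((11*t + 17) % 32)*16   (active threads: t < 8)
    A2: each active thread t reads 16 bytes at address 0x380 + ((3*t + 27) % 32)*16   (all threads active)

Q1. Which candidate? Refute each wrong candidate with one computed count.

B: A2 gives 4 transactions, not 2
C: A2 gives 3 transactions, not 2
D: A1 gives 1 transaction, not 8
E: A1 gives 6 transactions, not 8
A: all counts match (8,2)

Answer: A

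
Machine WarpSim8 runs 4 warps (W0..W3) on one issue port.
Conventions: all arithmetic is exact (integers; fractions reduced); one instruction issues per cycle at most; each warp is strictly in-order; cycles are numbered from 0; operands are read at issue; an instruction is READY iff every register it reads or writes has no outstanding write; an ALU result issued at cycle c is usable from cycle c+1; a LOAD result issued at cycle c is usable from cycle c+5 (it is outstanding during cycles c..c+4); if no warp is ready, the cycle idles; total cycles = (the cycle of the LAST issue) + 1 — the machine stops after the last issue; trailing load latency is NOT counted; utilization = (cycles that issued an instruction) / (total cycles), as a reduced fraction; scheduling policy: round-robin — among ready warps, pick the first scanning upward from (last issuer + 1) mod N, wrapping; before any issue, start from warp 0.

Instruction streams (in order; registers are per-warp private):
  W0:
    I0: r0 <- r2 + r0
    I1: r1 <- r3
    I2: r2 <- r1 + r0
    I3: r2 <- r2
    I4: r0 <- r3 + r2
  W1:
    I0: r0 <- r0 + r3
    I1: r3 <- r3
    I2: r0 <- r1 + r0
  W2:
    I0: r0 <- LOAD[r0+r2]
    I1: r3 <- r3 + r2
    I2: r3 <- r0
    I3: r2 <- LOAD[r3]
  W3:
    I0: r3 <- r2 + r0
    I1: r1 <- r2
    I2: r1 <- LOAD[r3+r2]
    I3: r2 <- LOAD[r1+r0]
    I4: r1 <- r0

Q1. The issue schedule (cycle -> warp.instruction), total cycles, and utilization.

cycle 0: W0.I0
cycle 1: W1.I0
cycle 2: W2.I0
cycle 3: W3.I0
cycle 4: W0.I1
cycle 5: W1.I1
cycle 6: W2.I1
cycle 7: W3.I1
cycle 8: W0.I2
cycle 9: W1.I2
cycle 10: W2.I2
cycle 11: W3.I2
cycle 12: W0.I3
cycle 13: W2.I3
cycle 14: W0.I4
cycle 15: idle
cycle 16: W3.I3
cycle 17: W3.I4

Answer: 18 cycles, utilization 17/18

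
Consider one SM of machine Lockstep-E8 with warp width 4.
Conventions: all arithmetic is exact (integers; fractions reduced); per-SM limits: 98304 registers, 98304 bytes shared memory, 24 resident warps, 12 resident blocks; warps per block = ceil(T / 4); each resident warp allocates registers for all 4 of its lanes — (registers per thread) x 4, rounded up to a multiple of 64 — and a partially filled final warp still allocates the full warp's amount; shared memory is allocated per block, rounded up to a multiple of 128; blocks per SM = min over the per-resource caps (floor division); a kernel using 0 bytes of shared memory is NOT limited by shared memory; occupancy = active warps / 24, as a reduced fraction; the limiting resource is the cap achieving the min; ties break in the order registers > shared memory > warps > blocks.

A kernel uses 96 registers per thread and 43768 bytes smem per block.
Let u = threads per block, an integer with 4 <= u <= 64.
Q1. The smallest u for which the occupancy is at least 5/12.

Answer: u = 17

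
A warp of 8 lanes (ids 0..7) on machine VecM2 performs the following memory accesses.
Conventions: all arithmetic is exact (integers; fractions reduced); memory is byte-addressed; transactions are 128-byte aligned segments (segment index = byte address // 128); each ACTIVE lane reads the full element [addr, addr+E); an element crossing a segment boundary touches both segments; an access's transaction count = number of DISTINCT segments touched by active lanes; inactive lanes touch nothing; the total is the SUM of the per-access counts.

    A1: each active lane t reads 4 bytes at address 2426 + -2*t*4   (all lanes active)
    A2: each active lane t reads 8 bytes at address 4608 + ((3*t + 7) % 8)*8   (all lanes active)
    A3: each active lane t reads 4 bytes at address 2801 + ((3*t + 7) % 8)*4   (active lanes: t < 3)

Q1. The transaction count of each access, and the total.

A1: 1 transaction
A2: 1 transaction
A3: 2 transactions

Answer: 1,1,2; total 4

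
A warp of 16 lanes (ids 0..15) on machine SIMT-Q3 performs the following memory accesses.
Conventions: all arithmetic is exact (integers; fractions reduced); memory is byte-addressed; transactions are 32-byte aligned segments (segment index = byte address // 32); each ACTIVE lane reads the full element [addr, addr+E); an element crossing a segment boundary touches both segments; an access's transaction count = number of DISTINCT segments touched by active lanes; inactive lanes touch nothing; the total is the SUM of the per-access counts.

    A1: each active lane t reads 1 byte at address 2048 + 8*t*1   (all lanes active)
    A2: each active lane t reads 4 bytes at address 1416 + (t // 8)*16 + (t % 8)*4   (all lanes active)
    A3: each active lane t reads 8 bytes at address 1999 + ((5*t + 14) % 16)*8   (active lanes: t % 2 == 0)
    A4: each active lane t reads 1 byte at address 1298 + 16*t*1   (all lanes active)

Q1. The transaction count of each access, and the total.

A1: 4 transactions
A2: 2 transactions
A3: 5 transactions
A4: 9 transactions

Answer: 4,2,5,9; total 20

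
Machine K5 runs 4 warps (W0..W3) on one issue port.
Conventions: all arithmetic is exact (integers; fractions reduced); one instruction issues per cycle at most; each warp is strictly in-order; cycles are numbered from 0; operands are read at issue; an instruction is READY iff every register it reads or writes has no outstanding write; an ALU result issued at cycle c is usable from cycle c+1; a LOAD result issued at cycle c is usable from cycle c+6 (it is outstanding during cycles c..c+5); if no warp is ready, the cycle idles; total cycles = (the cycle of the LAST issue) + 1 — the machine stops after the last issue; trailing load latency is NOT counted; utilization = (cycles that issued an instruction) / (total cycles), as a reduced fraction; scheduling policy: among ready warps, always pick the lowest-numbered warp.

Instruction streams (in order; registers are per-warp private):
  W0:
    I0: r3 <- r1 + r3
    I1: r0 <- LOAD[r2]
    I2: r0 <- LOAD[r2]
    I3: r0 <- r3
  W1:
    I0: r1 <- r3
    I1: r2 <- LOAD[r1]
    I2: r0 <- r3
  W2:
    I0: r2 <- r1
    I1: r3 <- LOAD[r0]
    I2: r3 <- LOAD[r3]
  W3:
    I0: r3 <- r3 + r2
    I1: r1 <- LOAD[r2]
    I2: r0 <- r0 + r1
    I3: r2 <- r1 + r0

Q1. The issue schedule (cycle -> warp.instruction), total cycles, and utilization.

cycle 0: W0.I0
cycle 1: W0.I1
cycle 2: W1.I0
cycle 3: W1.I1
cycle 4: W1.I2
cycle 5: W2.I0
cycle 6: W2.I1
cycle 7: W0.I2
cycle 8: W3.I0
cycle 9: W3.I1
cycle 10: idle
cycle 11: idle
cycle 12: W2.I2
cycle 13: W0.I3
cycle 14: idle
cycle 15: W3.I2
cycle 16: W3.I3

Answer: 17 cycles, utilization 14/17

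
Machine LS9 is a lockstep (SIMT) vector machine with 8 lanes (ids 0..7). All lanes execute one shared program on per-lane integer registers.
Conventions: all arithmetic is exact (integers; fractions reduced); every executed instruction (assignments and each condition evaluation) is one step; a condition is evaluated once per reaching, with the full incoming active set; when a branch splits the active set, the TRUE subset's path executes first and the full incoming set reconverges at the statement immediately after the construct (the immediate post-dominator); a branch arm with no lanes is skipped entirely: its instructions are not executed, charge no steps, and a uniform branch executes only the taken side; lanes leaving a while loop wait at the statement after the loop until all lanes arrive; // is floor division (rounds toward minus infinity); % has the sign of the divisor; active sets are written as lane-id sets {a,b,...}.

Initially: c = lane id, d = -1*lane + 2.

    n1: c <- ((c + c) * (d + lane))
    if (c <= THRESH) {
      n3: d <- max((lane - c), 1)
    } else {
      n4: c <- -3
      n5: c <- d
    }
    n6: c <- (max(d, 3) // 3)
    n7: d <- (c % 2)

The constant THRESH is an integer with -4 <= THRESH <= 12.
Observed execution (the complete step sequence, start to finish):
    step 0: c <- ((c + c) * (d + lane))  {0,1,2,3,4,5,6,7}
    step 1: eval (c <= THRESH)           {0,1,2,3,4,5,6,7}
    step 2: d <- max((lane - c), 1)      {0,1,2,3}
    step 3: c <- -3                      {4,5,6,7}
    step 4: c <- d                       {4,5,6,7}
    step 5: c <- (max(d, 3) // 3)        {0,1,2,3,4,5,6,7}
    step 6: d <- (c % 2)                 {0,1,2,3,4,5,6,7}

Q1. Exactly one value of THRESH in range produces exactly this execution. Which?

Answer: THRESH = 12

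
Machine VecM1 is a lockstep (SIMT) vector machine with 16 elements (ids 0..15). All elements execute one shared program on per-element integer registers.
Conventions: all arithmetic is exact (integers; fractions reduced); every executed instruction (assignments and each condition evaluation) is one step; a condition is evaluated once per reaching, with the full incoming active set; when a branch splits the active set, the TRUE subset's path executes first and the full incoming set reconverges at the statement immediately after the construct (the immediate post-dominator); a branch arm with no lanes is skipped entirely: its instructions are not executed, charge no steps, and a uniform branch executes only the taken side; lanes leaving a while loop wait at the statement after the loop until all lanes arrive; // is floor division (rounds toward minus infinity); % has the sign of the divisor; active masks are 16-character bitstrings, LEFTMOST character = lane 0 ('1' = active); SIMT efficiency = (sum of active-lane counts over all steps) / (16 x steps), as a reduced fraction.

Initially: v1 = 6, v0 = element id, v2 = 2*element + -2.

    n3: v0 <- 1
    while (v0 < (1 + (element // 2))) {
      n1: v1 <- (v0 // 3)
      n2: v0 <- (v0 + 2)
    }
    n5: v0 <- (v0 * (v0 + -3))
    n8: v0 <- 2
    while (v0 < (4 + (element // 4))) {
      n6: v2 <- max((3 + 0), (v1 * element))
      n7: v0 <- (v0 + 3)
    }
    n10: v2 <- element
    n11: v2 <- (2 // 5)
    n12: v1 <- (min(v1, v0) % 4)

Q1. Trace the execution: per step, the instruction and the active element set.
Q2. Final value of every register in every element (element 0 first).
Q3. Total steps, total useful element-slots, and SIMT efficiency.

step 0: v0 <- 1                      1111111111111111
step 1: eval (v0 < (1 + (element // 2))) 1111111111111111
step 2: v1 <- (v0 // 3)              0011111111111111
step 3: v0 <- (v0 + 2)               0011111111111111
step 4: eval (v0 < (1 + (element // 2))) 0011111111111111
step 5: v1 <- (v0 // 3)              0000001111111111
step 6: v0 <- (v0 + 2)               0000001111111111
step 7: eval (v0 < (1 + (element // 2))) 0000001111111111
step 8: v1 <- (v0 // 3)              0000000000111111
step 9: v0 <- (v0 + 2)               0000000000111111
step 10: eval (v0 < (1 + (element // 2))) 0000000000111111
step 11: v1 <- (v0 // 3)              0000000000000011
step 12: v0 <- (v0 + 2)               0000000000000011
step 13: eval (v0 < (1 + (element // 2))) 0000000000000011
step 14: v0 <- (v0 * (v0 + -3))       1111111111111111
step 15: v0 <- 2                      1111111111111111
step 16: eval (v0 < (4 + (element // 4))) 1111111111111111
step 17: v2 <- max((3 + 0), (v1 * element)) 1111111111111111
step 18: v0 <- (v0 + 3)               1111111111111111
step 19: eval (v0 < (4 + (element // 4))) 1111111111111111
step 20: v2 <- max((3 + 0), (v1 * element)) 0000000011111111
step 21: v0 <- (v0 + 3)               0000000011111111
step 22: eval (v0 < (4 + (element // 4))) 0000000011111111
step 23: v2 <- element                1111111111111111
step 24: v2 <- (2 // 5)               1111111111111111
step 25: v1 <- (min(v1, v0) % 4)      1111111111111111

Answer: 26 steps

v1: 1,1,0,0,0,0,1,1,1,1,1,1,1,1,2,2
v0: 5,5,5,5,5,5,5,5,8,8,8,8,8,8,8,8
v2: 0,0,0,0,0,0,0,0,0,0,0,0,0,0,0,0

steps = 26; useful = 296; efficiency = 296/416 = 37/52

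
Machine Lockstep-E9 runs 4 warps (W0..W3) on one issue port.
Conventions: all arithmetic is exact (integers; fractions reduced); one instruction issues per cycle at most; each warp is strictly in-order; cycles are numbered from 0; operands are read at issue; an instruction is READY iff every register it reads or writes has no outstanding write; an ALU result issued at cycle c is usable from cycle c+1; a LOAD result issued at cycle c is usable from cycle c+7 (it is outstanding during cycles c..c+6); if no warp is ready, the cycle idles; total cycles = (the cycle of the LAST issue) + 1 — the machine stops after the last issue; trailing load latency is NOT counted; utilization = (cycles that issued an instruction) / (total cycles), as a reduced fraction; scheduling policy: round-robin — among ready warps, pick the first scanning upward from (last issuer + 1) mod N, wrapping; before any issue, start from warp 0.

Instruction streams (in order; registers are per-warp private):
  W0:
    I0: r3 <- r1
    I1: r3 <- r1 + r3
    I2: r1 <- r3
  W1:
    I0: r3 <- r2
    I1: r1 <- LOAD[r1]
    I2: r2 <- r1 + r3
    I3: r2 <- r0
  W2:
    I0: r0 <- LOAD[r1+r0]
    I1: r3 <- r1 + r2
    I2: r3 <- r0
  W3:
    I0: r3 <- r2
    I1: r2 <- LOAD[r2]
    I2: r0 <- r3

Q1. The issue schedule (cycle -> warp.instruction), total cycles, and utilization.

cycle 0: W0.I0
cycle 1: W1.I0
cycle 2: W2.I0
cycle 3: W3.I0
cycle 4: W0.I1
cycle 5: W1.I1
cycle 6: W2.I1
cycle 7: W3.I1
cycle 8: W0.I2
cycle 9: W2.I2
cycle 10: W3.I2
cycle 11: idle
cycle 12: W1.I2
cycle 13: W1.I3

Answer: 14 cycles, utilization 13/14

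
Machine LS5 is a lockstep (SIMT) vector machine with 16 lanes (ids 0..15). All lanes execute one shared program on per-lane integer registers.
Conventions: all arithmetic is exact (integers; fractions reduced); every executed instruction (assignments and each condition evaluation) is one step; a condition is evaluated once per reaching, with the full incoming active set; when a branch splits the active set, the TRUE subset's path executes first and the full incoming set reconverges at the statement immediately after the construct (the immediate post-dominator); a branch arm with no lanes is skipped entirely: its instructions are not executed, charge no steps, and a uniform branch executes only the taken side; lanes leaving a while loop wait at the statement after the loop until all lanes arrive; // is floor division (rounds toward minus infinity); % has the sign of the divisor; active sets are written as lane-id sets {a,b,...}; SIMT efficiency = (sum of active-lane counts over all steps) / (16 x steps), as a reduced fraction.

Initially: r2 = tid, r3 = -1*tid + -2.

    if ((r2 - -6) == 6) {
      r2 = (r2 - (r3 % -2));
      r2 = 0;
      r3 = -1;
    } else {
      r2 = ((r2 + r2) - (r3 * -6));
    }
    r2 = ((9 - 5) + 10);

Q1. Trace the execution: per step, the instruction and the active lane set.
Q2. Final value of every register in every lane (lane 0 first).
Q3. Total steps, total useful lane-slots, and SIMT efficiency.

step 0: eval ((r2 - -6) == 6)        {0,1,2,3,4,5,6,7,8,9,10,11,12,13,14,15}
step 1: r2 <- (r2 - (r3 % -2))       {0}
step 2: r2 <- 0                      {0}
step 3: r3 <- -1                     {0}
step 4: r2 <- ((r2 + r2) - (r3 * -6)) {1,2,3,4,5,6,7,8,9,10,11,12,13,14,15}
step 5: r2 <- ((9 - 5) + 10)         {0,1,2,3,4,5,6,7,8,9,10,11,12,13,14,15}

Answer: 6 steps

r2: 14,14,14,14,14,14,14,14,14,14,14,14,14,14,14,14
r3: -1,-3,-4,-5,-6,-7,-8,-9,-10,-11,-12,-13,-14,-15,-16,-17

steps = 6; useful = 50; efficiency = 50/96 = 25/48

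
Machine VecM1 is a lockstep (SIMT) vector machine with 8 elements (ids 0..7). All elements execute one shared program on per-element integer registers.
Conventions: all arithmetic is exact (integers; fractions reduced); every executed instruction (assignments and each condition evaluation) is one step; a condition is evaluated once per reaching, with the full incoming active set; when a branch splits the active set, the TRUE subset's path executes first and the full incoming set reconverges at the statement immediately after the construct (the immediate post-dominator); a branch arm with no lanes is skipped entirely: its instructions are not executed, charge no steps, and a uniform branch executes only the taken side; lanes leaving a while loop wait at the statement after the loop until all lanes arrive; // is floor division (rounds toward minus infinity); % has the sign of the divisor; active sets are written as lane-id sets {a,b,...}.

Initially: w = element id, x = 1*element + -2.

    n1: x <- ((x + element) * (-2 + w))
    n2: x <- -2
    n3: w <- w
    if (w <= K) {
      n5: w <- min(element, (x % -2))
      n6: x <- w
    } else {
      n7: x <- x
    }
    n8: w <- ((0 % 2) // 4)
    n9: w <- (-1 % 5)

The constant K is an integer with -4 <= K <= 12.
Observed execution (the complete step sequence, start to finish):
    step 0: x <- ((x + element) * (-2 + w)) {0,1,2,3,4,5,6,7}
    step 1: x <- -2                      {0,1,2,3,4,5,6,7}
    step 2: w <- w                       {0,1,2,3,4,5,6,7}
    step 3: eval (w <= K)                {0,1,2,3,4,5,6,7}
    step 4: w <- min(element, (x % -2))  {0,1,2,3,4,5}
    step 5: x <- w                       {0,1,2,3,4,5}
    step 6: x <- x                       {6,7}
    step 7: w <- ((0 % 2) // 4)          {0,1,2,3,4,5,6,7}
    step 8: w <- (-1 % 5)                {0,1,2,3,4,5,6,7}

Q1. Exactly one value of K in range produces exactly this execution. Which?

Answer: K = 5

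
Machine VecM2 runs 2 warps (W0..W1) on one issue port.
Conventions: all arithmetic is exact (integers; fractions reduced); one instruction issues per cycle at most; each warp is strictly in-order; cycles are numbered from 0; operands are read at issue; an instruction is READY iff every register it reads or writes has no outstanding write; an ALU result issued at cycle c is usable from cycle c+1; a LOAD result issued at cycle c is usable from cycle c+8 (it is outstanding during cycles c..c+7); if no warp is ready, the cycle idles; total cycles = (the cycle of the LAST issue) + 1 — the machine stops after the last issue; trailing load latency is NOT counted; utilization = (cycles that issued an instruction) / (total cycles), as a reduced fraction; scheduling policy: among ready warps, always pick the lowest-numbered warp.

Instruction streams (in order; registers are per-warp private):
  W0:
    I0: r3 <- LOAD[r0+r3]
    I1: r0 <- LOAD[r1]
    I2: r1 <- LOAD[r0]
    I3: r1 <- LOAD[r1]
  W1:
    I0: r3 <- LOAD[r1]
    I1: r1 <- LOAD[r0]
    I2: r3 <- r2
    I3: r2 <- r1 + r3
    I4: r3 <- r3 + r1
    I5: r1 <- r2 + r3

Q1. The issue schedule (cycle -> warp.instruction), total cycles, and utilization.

cycle 0: W0.I0
cycle 1: W0.I1
cycle 2: W1.I0
cycle 3: W1.I1
cycle 4: idle
cycle 5: idle
cycle 6: idle
cycle 7: idle
cycle 8: idle
cycle 9: W0.I2
cycle 10: W1.I2
cycle 11: W1.I3
cycle 12: W1.I4
cycle 13: W1.I5
cycle 14: idle
cycle 15: idle
cycle 16: idle
cycle 17: W0.I3

Answer: 18 cycles, utilization 5/9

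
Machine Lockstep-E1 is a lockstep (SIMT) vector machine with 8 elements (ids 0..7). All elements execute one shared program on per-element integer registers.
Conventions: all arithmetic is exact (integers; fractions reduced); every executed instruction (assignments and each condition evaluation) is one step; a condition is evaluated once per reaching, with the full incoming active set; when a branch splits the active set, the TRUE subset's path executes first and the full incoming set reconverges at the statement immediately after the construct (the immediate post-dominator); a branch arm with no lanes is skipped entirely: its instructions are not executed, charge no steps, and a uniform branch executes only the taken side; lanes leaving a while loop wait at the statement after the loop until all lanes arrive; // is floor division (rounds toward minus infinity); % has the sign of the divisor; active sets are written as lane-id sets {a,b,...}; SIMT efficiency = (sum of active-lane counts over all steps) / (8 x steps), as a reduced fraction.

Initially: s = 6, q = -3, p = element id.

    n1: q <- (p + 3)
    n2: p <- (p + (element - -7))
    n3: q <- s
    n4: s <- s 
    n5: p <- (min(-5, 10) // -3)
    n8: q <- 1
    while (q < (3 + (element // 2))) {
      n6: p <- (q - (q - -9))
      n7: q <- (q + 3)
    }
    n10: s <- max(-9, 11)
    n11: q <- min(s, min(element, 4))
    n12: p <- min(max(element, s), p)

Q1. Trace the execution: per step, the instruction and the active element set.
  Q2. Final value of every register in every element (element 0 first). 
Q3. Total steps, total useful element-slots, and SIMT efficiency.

step 0: q <- (p + 3)                 {0,1,2,3,4,5,6,7}
step 1: p <- (p + (element - -7))    {0,1,2,3,4,5,6,7}
step 2: q <- s                       {0,1,2,3,4,5,6,7}
step 3: s <- s                       {0,1,2,3,4,5,6,7}
step 4: p <- (min(-5, 10) // -3)     {0,1,2,3,4,5,6,7}
step 5: q <- 1                       {0,1,2,3,4,5,6,7}
step 6: eval (q < (3 + (element // 2))) {0,1,2,3,4,5,6,7}
step 7: p <- (q - (q - -9))          {0,1,2,3,4,5,6,7}
step 8: q <- (q + 3)                 {0,1,2,3,4,5,6,7}
step 9: eval (q < (3 + (element // 2))) {0,1,2,3,4,5,6,7}
step 10: p <- (q - (q - -9))          {4,5,6,7}
step 11: q <- (q + 3)                 {4,5,6,7}
step 12: eval (q < (3 + (element // 2))) {4,5,6,7}
step 13: s <- max(-9, 11)             {0,1,2,3,4,5,6,7}
step 14: q <- min(s, min(element, 4)) {0,1,2,3,4,5,6,7}
step 15: p <- min(max(element, s), p) {0,1,2,3,4,5,6,7}

Answer: 16 steps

s: 11,11,11,11,11,11,11,11
q: 0,1,2,3,4,4,4,4
p: -9,-9,-9,-9,-9,-9,-9,-9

steps = 16; useful = 116; efficiency = 116/128 = 29/32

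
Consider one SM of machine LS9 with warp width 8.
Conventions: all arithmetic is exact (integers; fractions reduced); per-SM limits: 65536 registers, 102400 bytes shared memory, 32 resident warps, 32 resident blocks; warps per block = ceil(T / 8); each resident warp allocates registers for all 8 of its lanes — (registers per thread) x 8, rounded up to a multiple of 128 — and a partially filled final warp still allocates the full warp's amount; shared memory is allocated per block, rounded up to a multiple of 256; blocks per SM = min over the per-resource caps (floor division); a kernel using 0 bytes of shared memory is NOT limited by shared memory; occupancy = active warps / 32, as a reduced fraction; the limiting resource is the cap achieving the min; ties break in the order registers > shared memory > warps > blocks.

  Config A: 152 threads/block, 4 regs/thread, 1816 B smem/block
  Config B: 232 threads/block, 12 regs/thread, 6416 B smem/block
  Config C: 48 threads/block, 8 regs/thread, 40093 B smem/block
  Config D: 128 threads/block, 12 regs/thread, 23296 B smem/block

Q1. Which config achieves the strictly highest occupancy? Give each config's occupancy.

occupancies: A 19/32, B 29/32, C 3/8, D 1

Answer: D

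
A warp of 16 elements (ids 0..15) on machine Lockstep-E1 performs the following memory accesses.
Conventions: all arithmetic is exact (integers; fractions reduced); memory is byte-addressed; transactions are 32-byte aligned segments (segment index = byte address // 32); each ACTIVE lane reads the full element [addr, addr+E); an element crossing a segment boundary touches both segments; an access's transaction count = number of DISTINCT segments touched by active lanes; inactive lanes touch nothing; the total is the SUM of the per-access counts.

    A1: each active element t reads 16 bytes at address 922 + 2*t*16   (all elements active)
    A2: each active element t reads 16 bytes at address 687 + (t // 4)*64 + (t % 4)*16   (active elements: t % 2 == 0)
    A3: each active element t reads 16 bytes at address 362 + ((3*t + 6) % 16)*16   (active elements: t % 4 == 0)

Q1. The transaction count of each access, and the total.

A1: 17 transactions
A2: 8 transactions
A3: 4 transactions

Answer: 17,8,4; total 29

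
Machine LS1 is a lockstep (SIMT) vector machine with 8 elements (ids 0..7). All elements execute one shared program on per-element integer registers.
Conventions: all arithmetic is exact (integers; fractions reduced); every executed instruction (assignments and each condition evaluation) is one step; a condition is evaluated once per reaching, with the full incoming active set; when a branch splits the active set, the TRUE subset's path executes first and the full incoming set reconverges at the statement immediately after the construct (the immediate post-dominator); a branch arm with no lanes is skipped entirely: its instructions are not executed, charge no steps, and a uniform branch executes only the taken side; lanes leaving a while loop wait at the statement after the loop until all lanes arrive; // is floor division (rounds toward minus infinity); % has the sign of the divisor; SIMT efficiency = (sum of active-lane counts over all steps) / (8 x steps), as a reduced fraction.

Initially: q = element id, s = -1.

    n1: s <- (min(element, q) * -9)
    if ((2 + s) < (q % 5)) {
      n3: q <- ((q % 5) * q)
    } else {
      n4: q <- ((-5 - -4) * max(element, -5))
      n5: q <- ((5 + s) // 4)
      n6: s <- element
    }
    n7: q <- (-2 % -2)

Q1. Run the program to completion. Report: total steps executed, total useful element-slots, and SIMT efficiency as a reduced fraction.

Answer: 7 steps, 34 useful, 17/28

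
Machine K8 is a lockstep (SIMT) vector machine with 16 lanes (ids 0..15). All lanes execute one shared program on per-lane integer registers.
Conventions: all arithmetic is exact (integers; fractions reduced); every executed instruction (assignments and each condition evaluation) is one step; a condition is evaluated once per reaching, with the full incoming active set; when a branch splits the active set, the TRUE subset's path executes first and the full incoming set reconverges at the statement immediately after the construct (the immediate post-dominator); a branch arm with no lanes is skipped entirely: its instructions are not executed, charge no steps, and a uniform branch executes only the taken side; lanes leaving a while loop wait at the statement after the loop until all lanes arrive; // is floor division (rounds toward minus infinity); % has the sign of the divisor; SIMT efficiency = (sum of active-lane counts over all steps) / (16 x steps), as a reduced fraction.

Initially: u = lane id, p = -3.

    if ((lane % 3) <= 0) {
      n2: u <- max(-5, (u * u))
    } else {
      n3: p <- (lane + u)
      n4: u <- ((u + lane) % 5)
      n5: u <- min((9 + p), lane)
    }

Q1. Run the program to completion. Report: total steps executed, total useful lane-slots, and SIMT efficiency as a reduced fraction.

Answer: 5 steps, 52 useful, 13/20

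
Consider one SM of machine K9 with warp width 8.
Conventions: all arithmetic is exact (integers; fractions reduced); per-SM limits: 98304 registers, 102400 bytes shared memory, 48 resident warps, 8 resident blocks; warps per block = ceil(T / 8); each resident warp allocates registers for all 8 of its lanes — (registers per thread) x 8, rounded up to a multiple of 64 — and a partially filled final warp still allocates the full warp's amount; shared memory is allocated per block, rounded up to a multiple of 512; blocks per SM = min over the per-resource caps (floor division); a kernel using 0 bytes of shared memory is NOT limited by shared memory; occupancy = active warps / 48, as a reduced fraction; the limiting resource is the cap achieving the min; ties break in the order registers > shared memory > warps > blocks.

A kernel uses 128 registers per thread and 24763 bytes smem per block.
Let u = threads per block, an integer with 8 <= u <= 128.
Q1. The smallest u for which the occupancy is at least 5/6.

Answer: u = 73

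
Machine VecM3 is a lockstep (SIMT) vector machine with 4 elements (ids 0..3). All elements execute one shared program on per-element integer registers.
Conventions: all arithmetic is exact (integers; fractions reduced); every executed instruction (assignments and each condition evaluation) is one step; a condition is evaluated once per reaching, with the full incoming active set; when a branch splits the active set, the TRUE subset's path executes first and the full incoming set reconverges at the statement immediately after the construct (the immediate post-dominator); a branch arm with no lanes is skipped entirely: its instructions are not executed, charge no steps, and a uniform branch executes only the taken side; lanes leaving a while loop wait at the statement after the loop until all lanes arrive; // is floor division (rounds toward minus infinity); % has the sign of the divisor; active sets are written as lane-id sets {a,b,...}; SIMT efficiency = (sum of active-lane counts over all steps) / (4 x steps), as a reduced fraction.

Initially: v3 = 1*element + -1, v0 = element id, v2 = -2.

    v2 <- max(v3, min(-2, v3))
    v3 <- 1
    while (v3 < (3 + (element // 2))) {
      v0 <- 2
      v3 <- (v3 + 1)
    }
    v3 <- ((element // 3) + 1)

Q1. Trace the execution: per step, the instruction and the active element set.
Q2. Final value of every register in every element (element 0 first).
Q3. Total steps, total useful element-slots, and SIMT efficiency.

step 0: v2 <- max(v3, min(-2, v3))   {0,1,2,3}
step 1: v3 <- 1                      {0,1,2,3}
step 2: eval (v3 < (3 + (element // 2))) {0,1,2,3}
step 3: v0 <- 2                      {0,1,2,3}
step 4: v3 <- (v3 + 1)               {0,1,2,3}
step 5: eval (v3 < (3 + (element // 2))) {0,1,2,3}
step 6: v0 <- 2                      {0,1,2,3}
step 7: v3 <- (v3 + 1)               {0,1,2,3}
step 8: eval (v3 < (3 + (element // 2))) {0,1,2,3}
step 9: v0 <- 2                      {2,3}
step 10: v3 <- (v3 + 1)               {2,3}
step 11: eval (v3 < (3 + (element // 2))) {2,3}
step 12: v3 <- ((element // 3) + 1)   {0,1,2,3}

Answer: 13 steps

v3: 1,1,1,2
v0: 2,2,2,2
v2: -1,0,1,2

steps = 13; useful = 46; efficiency = 46/52 = 23/26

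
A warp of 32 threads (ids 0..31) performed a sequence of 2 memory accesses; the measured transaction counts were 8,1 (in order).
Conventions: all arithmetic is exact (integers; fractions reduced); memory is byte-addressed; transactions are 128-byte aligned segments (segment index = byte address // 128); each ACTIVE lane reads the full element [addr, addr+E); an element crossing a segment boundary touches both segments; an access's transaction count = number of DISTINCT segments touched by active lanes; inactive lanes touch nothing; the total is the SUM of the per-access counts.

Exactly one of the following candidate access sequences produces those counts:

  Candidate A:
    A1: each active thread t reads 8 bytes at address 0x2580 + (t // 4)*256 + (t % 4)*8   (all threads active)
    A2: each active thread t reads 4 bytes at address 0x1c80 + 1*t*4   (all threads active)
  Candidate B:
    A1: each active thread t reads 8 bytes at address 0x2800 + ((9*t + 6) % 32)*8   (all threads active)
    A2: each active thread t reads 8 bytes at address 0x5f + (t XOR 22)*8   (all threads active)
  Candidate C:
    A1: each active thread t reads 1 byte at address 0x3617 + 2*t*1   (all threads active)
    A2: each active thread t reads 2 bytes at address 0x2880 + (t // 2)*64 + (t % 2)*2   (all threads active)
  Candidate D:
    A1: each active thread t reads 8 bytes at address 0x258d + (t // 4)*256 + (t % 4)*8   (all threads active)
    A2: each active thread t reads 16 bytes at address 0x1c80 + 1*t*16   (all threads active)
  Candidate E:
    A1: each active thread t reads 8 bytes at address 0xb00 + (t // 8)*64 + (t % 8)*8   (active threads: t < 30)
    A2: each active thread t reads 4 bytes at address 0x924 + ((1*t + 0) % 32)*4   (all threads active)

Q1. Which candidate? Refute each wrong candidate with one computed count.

B: A1 gives 2 transactions, not 8
C: A1 gives 1 transaction, not 8
D: A2 gives 4 transactions, not 1
E: A1 gives 2 transactions, not 8
A: all counts match (8,1)

Answer: A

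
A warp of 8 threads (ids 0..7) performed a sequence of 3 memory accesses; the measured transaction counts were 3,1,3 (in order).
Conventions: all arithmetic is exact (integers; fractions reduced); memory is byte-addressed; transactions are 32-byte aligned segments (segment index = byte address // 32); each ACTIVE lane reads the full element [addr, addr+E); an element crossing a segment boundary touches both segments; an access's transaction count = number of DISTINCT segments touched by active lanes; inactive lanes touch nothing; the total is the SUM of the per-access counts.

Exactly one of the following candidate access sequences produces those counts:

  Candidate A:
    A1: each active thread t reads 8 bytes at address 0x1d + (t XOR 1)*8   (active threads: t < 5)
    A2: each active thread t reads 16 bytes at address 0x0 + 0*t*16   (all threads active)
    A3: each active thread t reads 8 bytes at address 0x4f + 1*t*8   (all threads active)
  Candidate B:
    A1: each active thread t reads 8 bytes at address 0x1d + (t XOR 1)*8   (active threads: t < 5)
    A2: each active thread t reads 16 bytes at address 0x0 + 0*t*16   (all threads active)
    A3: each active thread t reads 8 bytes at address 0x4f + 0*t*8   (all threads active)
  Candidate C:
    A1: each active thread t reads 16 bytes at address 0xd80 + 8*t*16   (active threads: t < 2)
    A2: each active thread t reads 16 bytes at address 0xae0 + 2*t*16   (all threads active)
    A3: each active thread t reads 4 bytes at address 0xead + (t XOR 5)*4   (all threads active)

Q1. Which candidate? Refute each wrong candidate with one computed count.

B: A3 gives 1 transaction, not 3
C: A1 gives 2 transactions, not 3
A: all counts match (3,1,3)

Answer: A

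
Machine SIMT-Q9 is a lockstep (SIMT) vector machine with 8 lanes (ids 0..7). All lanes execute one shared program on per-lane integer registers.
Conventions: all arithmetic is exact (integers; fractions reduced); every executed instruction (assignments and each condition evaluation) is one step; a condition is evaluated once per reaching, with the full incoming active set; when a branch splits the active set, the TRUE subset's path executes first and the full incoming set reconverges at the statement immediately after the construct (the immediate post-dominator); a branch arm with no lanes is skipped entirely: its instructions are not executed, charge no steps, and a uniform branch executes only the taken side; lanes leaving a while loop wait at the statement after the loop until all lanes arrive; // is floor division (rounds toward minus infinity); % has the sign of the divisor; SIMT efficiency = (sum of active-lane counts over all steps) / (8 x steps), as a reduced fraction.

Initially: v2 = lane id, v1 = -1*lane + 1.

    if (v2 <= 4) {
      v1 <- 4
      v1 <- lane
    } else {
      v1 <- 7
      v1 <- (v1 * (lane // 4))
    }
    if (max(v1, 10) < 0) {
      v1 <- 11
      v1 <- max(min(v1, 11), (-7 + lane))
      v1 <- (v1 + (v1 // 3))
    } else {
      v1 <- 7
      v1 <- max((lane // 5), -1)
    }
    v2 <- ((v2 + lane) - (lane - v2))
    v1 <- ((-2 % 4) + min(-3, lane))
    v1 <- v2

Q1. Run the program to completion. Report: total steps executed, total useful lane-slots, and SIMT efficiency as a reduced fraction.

Answer: 11 steps, 72 useful, 9/11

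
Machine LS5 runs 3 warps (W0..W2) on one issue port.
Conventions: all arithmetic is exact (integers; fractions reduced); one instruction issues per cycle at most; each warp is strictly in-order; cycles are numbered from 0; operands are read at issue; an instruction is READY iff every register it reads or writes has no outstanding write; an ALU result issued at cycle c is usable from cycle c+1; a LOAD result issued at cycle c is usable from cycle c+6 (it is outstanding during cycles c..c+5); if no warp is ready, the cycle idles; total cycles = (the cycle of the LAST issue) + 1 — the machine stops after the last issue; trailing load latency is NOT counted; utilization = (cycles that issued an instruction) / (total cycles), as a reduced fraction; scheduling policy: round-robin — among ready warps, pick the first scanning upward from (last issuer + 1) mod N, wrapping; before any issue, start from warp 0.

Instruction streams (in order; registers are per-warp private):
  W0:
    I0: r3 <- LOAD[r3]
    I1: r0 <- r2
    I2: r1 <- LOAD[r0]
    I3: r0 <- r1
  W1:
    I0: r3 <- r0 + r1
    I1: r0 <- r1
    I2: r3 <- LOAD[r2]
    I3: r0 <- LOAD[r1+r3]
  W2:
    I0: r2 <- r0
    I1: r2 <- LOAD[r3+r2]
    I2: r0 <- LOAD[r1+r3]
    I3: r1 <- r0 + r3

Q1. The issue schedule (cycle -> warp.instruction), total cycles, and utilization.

cycle 0: W0.I0
cycle 1: W1.I0
cycle 2: W2.I0
cycle 3: W0.I1
cycle 4: W1.I1
cycle 5: W2.I1
cycle 6: W0.I2
cycle 7: W1.I2
cycle 8: W2.I2
cycle 9: idle
cycle 10: idle
cycle 11: idle
cycle 12: W0.I3
cycle 13: W1.I3
cycle 14: W2.I3

Answer: 15 cycles, utilization 4/5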